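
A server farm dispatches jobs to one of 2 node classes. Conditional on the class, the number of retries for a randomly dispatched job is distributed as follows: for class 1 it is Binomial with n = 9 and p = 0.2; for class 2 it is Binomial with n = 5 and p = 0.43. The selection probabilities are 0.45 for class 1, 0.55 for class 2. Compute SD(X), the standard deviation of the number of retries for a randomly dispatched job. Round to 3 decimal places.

1.163

Per component, 1: μ=1.8, E[X²]=4.68; 2: μ=2.15, E[X²]=5.848.
E[X] = 0.45·1.8 + 0.55·2.15 = 1.9925.
E[X²] = 0.45·4.68 + 0.55·5.848 = 5.3224.
Var(X) = E[X²] − (E[X])² = 5.3224 − 3.97006 = 1.35234.
SD(X) = √1.35234 = 1.1629.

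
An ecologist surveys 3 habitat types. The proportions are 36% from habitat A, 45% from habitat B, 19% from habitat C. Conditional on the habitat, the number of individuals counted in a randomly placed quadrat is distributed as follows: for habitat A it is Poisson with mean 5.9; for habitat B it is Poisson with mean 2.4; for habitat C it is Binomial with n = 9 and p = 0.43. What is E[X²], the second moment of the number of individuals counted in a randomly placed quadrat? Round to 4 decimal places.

21.5923

For each component E[X²] = Var + (mean)², giving A: 40.71; B: 8.16; C: 17.1828.
Overall E[X²] = 0.36·40.71 + 0.45·8.16 + 0.19·17.1828 = 21.5923.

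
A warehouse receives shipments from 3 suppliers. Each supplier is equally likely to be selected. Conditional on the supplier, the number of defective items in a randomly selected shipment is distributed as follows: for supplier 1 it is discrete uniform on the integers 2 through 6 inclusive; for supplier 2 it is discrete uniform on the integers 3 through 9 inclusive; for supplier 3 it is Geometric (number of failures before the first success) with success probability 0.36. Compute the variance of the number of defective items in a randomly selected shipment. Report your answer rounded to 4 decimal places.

Per component, 1: μ=4, E[X²]=18; 2: μ=6, E[X²]=40; 3: μ=1.77778, E[X²]=8.09877.
E[X] = 0.333333·4 + 0.333333·6 + 0.333333·1.77778 = 3.92593.
E[X²] = 0.333333·18 + 0.333333·40 + 0.333333·8.09877 = 22.0329.
Var(X) = E[X²] − (E[X])² = 22.0329 − 15.4129 = 6.62003.

6.6200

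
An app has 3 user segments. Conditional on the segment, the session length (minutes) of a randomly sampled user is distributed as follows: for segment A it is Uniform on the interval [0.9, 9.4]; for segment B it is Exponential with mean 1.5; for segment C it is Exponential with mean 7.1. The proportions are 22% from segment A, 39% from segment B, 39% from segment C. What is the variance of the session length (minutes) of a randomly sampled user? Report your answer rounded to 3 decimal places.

Per component, A: μ=5.15, E[X²]=32.5433; B: μ=1.5, E[X²]=4.5; C: μ=7.1, E[X²]=100.82.
E[X] = 0.22·5.15 + 0.39·1.5 + 0.39·7.1 = 4.487.
E[X²] = 0.22·32.5433 + 0.39·4.5 + 0.39·100.82 = 48.2343.
Var(X) = E[X²] − (E[X])² = 48.2343 − 20.1332 = 28.1012.

28.101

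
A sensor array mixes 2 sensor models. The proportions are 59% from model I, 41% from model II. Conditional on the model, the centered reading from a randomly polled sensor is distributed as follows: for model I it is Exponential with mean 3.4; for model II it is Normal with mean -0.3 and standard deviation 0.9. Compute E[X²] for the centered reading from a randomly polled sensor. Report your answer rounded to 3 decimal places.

For each component E[X²] = Var + (mean)², giving I: 23.12; II: 0.9.
Overall E[X²] = 0.59·23.12 + 0.41·0.9 = 14.0098.

14.010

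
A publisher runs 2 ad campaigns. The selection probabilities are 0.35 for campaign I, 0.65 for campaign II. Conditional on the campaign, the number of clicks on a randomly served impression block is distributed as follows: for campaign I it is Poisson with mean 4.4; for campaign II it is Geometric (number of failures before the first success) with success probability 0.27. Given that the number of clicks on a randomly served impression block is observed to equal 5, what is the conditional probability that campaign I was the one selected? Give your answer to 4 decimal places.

Likelihoods P(X=5 | ·): I: 0.168728; II: 0.0559729.
Posterior ∝ prior × likelihood. Numerator for I: 0.35·0.168728 = 0.0590547.
Normalizing constant: 0.35·0.168728 + 0.65·0.0559729 = 0.0954371.
P(I | observation) = 0.0590547 / 0.0954371 = 0.618781.

0.6188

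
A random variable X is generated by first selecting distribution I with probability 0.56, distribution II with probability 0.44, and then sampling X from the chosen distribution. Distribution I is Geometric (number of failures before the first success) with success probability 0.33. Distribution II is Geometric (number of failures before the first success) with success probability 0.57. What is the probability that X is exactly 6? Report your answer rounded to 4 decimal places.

Conditional on each component, P(X = 6): I: 0.0298513; II: 0.00360318.
By total probability, P(X = 6) = 0.56·0.0298513 + 0.44·0.00360318 = 0.0183021.

0.0183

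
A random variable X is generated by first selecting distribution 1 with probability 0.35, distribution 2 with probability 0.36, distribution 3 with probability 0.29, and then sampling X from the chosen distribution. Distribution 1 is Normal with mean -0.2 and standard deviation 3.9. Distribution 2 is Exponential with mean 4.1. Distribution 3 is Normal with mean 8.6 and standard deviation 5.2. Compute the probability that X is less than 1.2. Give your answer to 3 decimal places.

Conditional on each component, P(X < 1.2): 1: 0.640193; 2: 0.253741; 3: 0.0773569.
By total probability, P(X < 1.2) = 0.35·0.640193 + 0.36·0.253741 + 0.29·0.0773569 = 0.337848.

0.338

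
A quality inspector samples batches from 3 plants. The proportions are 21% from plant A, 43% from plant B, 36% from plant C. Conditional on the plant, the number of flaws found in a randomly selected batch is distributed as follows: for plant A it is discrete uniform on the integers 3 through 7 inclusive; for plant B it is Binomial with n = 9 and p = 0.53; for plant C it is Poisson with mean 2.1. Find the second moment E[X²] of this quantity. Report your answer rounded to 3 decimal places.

For each component E[X²] = Var + (mean)², giving A: 27; B: 24.9948; C: 6.51.
Overall E[X²] = 0.21·27 + 0.43·24.9948 + 0.36·6.51 = 18.7614.

18.761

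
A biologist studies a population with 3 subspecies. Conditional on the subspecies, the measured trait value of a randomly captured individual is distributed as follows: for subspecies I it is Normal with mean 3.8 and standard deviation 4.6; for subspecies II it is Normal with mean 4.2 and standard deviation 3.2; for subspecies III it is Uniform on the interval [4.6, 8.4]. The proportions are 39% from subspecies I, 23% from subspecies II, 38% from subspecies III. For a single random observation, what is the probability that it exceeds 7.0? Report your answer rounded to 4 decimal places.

Conditional on each subspecies, P(X > 7.0): I: 0.243323; II: 0.190787; III: 0.368421.
By total probability, P(X > 7.0) = 0.39·0.243323 + 0.23·0.190787 + 0.38·0.368421 = 0.278777.

0.2788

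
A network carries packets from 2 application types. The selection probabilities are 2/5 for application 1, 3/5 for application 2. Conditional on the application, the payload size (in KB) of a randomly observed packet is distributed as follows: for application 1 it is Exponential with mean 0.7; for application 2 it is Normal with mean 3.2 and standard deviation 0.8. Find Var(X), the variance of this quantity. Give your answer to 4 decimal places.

Per component, 1: μ=0.7, E[X²]=0.98; 2: μ=3.2, E[X²]=10.88.
E[X] = 0.4·0.7 + 0.6·3.2 = 2.2.
E[X²] = 0.4·0.98 + 0.6·10.88 = 6.92.
Var(X) = E[X²] − (E[X])² = 6.92 − 4.84 = 2.08.

2.0800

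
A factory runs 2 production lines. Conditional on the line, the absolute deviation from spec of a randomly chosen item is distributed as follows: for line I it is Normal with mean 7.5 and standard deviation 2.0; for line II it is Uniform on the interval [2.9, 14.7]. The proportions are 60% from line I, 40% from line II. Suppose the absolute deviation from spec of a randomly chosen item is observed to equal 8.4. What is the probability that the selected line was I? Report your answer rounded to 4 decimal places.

Likelihoods f(8.4 | ·): I: 0.180263; II: 0.0847458.
Posterior ∝ prior × likelihood. Numerator for I: 0.6·0.180263 = 0.108158.
Normalizing constant: 0.6·0.180263 + 0.4·0.0847458 = 0.142056.
P(I | observation) = 0.108158 / 0.142056 = 0.761374.

0.7614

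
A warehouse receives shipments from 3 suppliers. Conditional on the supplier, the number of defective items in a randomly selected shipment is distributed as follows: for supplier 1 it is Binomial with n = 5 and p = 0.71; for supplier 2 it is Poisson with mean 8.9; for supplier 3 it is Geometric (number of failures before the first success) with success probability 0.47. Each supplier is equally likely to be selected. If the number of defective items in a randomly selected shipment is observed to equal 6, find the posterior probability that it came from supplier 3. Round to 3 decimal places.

0.100

Likelihoods P(X=6 | ·): 1: 0; 2: 0.0941427; 3: 0.0104172.
Posterior ∝ prior × likelihood. Numerator for 3: 0.333333·0.0104172 = 0.00347242.
Normalizing constant: 0.333333·0 + 0.333333·0.0941427 + 0.333333·0.0104172 = 0.0348533.
P(3 | observation) = 0.00347242 / 0.0348533 = 0.0996294.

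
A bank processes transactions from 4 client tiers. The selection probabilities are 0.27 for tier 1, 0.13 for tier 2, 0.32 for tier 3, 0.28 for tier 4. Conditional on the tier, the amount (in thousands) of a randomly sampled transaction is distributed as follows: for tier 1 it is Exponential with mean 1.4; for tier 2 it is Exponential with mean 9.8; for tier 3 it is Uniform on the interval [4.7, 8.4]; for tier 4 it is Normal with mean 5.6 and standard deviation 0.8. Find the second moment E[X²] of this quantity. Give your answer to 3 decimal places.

For each component E[X²] = Var + (mean)², giving 1: 3.92; 2: 192.08; 3: 44.0433; 4: 32.
Overall E[X²] = 0.27·3.92 + 0.13·192.08 + 0.32·44.0433 + 0.28·32 = 49.0827.

49.083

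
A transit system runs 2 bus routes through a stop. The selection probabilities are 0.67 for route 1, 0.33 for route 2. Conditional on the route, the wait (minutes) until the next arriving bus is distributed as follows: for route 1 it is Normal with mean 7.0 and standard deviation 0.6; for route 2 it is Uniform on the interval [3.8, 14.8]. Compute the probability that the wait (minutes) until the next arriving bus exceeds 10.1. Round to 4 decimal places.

Conditional on each route, P(X > 10.1): 1: 1.19153e-07; 2: 0.427273.
By total probability, P(X > 10.1) = 0.67·1.19153e-07 + 0.33·0.427273 = 0.141.

0.1410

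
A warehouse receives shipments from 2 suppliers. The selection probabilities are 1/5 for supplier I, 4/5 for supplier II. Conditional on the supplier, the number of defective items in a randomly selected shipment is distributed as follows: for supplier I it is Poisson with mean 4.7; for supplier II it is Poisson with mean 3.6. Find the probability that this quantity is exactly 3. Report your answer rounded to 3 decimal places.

0.201

Conditional on each supplier, P(X = 3): I: 0.157383; II: 0.212469.
By total probability, P(X = 3) = 0.2·0.157383 + 0.8·0.212469 = 0.201452.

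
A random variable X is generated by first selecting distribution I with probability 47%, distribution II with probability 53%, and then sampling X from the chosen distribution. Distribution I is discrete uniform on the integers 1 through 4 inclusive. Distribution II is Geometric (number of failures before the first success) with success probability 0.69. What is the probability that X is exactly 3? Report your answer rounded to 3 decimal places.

Conditional on each component, P(X = 3): I: 0.25; II: 0.0205558.
By total probability, P(X = 3) = 0.47·0.25 + 0.53·0.0205558 = 0.128395.

0.128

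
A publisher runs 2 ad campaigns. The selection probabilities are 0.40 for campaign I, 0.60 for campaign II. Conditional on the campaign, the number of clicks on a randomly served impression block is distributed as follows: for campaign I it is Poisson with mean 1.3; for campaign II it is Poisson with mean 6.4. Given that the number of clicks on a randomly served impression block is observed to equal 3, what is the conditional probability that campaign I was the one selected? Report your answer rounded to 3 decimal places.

Likelihoods P(X=3 | ·): I: 0.0997921; II: 0.0725945.
Posterior ∝ prior × likelihood. Numerator for I: 0.4·0.0997921 = 0.0399168.
Normalizing constant: 0.4·0.0997921 + 0.6·0.0725945 = 0.0834736.
P(I | observation) = 0.0399168 / 0.0834736 = 0.478197.

0.478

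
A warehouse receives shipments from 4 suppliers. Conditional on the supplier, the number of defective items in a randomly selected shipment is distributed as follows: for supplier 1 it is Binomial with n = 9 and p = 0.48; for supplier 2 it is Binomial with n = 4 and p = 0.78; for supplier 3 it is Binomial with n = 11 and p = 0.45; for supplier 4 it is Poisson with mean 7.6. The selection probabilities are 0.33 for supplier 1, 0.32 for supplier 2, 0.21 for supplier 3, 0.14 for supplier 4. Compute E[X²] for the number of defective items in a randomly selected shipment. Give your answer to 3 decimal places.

25.102

For each component E[X²] = Var + (mean)², giving 1: 20.9088; 2: 10.4208; 3: 27.225; 4: 65.36.
Overall E[X²] = 0.33·20.9088 + 0.32·10.4208 + 0.21·27.225 + 0.14·65.36 = 25.1022.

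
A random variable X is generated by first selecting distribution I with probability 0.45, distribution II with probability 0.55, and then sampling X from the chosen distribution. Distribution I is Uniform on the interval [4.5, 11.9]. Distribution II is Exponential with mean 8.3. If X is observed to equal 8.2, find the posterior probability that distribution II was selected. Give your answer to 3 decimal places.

0.289

Likelihoods f(8.2 | ·): I: 0.135135; II: 0.0448601.
Posterior ∝ prior × likelihood. Numerator for II: 0.55·0.0448601 = 0.024673.
Normalizing constant: 0.45·0.135135 + 0.55·0.0448601 = 0.0854838.
P(II | observation) = 0.024673 / 0.0854838 = 0.288628.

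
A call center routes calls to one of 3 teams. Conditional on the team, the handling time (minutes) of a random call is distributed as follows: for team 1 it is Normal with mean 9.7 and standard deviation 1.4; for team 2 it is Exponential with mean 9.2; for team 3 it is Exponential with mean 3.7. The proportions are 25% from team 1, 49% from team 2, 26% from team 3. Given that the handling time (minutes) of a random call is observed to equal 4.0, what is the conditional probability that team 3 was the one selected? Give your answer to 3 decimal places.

0.409

Likelihoods f(4.0 | ·): 1: 7.1653e-05; 2: 0.0703702; 3: 0.0916834.
Posterior ∝ prior × likelihood. Numerator for 3: 0.26·0.0916834 = 0.0238377.
Normalizing constant: 0.25·7.1653e-05 + 0.49·0.0703702 + 0.26·0.0916834 = 0.058337.
P(3 | observation) = 0.0238377 / 0.058337 = 0.408621.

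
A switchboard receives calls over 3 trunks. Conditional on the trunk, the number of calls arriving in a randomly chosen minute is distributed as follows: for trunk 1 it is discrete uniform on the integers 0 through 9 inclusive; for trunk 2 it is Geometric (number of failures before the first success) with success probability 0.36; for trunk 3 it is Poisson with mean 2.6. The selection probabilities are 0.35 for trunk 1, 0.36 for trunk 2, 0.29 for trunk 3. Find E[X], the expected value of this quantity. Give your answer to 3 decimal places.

2.969

Component means — 1: 4.5; 2: 1.77778; 3: 2.6.
E[X] = 0.35·4.5 + 0.36·1.77778 + 0.29·2.6 = 2.969.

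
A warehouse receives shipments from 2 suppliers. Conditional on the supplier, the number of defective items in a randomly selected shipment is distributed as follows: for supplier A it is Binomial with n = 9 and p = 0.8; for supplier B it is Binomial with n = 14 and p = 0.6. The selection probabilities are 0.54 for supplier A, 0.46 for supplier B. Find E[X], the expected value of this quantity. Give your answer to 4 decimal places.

7.7520

Component means — A: 7.2; B: 8.4.
E[X] = 0.54·7.2 + 0.46·8.4 = 7.752.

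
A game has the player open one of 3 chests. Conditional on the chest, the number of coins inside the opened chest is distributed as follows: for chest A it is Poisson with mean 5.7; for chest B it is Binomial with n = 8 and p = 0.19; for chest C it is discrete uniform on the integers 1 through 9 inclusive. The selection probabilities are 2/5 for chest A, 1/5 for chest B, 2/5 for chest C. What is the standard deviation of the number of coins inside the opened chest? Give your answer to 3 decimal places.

Per component, A: μ=5.7, E[X²]=38.19; B: μ=1.52, E[X²]=3.5416; C: μ=5, E[X²]=31.6667.
E[X] = 0.4·5.7 + 0.2·1.52 + 0.4·5 = 4.584.
E[X²] = 0.4·38.19 + 0.2·3.5416 + 0.4·31.6667 = 28.651.
Var(X) = E[X²] − (E[X])² = 28.651 − 21.0131 = 7.63793.
SD(X) = √7.63793 = 2.76368.

2.764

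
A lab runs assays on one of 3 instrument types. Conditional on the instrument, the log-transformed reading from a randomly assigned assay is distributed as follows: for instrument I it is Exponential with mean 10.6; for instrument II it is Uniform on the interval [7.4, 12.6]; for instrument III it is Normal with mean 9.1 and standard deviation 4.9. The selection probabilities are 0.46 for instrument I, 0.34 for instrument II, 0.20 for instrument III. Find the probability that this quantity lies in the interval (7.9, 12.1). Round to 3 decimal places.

0.411

Conditional on each instrument, P(7.9 < X < 12.1): I: 0.155263; II: 0.807692; III: 0.326544.
By total probability, P(7.9 < X < 12.1) = 0.46·0.155263 + 0.34·0.807692 + 0.2·0.326544 = 0.411345.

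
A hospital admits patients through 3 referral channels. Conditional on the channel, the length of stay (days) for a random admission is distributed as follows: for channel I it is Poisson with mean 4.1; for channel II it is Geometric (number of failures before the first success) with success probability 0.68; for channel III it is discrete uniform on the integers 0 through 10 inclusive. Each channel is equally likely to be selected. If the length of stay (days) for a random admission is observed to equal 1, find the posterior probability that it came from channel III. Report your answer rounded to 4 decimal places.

0.2415

Likelihoods P(X=1 | ·): I: 0.067948; II: 0.2176; III: 0.0909091.
Posterior ∝ prior × likelihood. Numerator for III: 0.333333·0.0909091 = 0.030303.
Normalizing constant: 0.333333·0.067948 + 0.333333·0.2176 + 0.333333·0.0909091 = 0.125486.
P(III | observation) = 0.030303 / 0.125486 = 0.241486.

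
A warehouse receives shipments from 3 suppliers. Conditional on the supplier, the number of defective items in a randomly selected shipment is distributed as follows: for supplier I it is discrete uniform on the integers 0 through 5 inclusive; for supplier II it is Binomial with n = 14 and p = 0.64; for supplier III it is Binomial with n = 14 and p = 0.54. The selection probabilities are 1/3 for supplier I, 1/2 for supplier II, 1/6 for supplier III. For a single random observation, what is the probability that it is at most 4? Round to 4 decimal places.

0.2899

Conditional on each supplier, P(X ≤ 4): I: 0.833333; II: 0.0075886; III: 0.0500043.
By total probability, P(X ≤ 4) = 0.333333·0.833333 + 0.5·0.0075886 + 0.166667·0.0500043 = 0.289906.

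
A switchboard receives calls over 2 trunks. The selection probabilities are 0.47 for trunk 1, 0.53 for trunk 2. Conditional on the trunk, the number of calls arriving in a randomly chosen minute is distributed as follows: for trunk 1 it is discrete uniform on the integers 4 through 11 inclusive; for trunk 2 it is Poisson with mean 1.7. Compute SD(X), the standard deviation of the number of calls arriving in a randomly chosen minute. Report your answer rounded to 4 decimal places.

3.4276

Per component, 1: μ=7.5, E[X²]=61.5; 2: μ=1.7, E[X²]=4.59.
E[X] = 0.47·7.5 + 0.53·1.7 = 4.426.
E[X²] = 0.47·61.5 + 0.53·4.59 = 31.3377.
Var(X) = E[X²] − (E[X])² = 31.3377 − 19.5895 = 11.7482.
SD(X) = √11.7482 = 3.42757.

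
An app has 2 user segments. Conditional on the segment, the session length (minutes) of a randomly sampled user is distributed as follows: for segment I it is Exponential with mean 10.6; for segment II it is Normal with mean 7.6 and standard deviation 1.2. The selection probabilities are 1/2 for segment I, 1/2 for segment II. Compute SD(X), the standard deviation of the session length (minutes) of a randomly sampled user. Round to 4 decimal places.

Per component, I: μ=10.6, E[X²]=224.72; II: μ=7.6, E[X²]=59.2.
E[X] = 0.5·10.6 + 0.5·7.6 = 9.1.
E[X²] = 0.5·224.72 + 0.5·59.2 = 141.96.
Var(X) = E[X²] − (E[X])² = 141.96 − 82.81 = 59.15.
SD(X) = √59.15 = 7.6909.

7.6909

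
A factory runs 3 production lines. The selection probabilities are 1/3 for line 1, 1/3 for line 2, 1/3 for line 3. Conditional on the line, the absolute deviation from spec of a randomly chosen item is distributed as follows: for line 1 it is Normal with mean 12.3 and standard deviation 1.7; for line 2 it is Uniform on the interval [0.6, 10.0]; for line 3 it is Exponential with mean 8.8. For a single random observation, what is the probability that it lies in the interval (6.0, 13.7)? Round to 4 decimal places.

0.5051

Conditional on each line, P(6.0 < X < 13.7): 1: 0.794791; 2: 0.425532; 3: 0.294891.
By total probability, P(6.0 < X < 13.7) = 0.333333·0.794791 + 0.333333·0.425532 + 0.333333·0.294891 = 0.505071.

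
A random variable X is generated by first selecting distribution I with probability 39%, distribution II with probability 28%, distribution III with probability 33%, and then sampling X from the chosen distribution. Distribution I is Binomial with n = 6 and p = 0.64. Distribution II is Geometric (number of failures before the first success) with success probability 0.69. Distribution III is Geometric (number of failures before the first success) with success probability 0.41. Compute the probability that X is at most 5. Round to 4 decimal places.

0.9590

Conditional on each component, P(X ≤ 5): I: 0.931281; II: 0.999112; III: 0.957819.
By total probability, P(X ≤ 5) = 0.39·0.931281 + 0.28·0.999112 + 0.33·0.957819 = 0.959031.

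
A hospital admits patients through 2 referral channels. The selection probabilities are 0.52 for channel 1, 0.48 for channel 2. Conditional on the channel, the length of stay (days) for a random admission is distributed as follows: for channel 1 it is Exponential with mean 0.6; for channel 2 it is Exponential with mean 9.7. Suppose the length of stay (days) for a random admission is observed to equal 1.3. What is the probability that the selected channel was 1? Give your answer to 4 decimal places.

0.6964

Likelihoods f(1.3 | ·): 1: 0.190931; 2: 0.0901621.
Posterior ∝ prior × likelihood. Numerator for 1: 0.52·0.190931 = 0.0992843.
Normalizing constant: 0.52·0.190931 + 0.48·0.0901621 = 0.142562.
P(1 | observation) = 0.0992843 / 0.142562 = 0.696429.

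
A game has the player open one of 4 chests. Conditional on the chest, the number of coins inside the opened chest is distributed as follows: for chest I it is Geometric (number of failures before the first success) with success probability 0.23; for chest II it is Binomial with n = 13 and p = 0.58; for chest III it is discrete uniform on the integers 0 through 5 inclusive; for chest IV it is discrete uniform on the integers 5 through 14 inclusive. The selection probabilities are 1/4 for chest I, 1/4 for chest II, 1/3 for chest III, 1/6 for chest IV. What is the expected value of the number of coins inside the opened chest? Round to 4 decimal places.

5.1386

Component means — I: 3.34783; II: 7.54; III: 2.5; IV: 9.5.
E[X] = 0.25·3.34783 + 0.25·7.54 + 0.333333·2.5 + 0.166667·9.5 = 5.13862.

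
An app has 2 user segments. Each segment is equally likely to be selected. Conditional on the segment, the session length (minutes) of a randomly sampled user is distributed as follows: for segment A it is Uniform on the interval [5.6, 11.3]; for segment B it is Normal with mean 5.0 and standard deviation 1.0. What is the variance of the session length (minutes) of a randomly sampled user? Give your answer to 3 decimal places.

Per component, A: μ=8.45, E[X²]=74.11; B: μ=5, E[X²]=26.
E[X] = 0.5·8.45 + 0.5·5 = 6.725.
E[X²] = 0.5·74.11 + 0.5·26 = 50.055.
Var(X) = E[X²] − (E[X])² = 50.055 − 45.2256 = 4.82937.

4.829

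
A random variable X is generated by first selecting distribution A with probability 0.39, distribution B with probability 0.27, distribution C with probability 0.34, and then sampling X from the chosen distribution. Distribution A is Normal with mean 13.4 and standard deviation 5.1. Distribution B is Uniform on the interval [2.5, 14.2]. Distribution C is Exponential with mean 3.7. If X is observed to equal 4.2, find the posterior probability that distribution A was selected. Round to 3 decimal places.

Likelihoods f(4.2 | ·): A: 0.0153714; B: 0.0854701; C: 0.0868591.
Posterior ∝ prior × likelihood. Numerator for A: 0.39·0.0153714 = 0.00599485.
Normalizing constant: 0.39·0.0153714 + 0.27·0.0854701 + 0.34·0.0868591 = 0.0586039.
P(A | observation) = 0.00599485 / 0.0586039 = 0.102294.

0.102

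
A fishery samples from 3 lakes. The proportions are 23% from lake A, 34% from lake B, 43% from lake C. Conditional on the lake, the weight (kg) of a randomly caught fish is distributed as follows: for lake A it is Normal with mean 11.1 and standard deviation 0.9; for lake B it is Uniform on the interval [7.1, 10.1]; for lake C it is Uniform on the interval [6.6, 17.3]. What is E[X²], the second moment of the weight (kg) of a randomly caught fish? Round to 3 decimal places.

119.434

For each component E[X²] = Var + (mean)², giving A: 124.02; B: 74.71; C: 152.343.
Overall E[X²] = 0.23·124.02 + 0.34·74.71 + 0.43·152.343 = 119.434.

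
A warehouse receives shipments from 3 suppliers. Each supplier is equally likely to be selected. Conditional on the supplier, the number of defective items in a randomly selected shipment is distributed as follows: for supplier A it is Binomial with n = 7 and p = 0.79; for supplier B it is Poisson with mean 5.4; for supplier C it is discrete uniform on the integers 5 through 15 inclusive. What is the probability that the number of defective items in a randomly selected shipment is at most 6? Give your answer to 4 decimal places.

Conditional on each supplier, P(X ≤ 6): A: 0.807961; B: 0.701671; C: 0.181818.
By total probability, P(X ≤ 6) = 0.333333·0.807961 + 0.333333·0.701671 + 0.333333·0.181818 = 0.563817.

0.5638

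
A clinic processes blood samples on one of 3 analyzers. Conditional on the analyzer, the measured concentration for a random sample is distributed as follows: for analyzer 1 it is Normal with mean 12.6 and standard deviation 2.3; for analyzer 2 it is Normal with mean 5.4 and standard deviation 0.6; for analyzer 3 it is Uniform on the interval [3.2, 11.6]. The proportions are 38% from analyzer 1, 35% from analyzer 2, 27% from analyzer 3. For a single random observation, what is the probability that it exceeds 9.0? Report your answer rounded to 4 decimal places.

Conditional on each analyzer, P(X > 9.0): 1: 0.941234; 2: 9.86588e-10; 3: 0.309524.
By total probability, P(X > 9.0) = 0.38·0.941234 + 0.35·9.86588e-10 + 0.27·0.309524 = 0.44124.

0.4412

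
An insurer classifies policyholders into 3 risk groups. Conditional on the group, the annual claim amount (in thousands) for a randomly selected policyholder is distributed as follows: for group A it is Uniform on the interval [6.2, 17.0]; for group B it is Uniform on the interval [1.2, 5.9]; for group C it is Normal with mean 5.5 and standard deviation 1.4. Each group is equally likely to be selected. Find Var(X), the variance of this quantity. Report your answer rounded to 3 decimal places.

16.264

Per component, A: μ=11.6, E[X²]=144.28; B: μ=3.55, E[X²]=14.4433; C: μ=5.5, E[X²]=32.21.
E[X] = 0.333333·11.6 + 0.333333·3.55 + 0.333333·5.5 = 6.88333.
E[X²] = 0.333333·144.28 + 0.333333·14.4433 + 0.333333·32.21 = 63.6444.
Var(X) = E[X²] − (E[X])² = 63.6444 − 47.3803 = 16.2642.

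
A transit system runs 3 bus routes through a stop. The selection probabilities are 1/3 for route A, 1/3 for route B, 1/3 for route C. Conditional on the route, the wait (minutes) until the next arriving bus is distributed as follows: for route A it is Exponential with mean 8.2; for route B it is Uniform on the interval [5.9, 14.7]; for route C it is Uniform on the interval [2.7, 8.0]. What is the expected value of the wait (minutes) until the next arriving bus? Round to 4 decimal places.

Component means — A: 8.2; B: 10.3; C: 5.35.
E[X] = 0.333333·8.2 + 0.333333·10.3 + 0.333333·5.35 = 7.95.

7.9500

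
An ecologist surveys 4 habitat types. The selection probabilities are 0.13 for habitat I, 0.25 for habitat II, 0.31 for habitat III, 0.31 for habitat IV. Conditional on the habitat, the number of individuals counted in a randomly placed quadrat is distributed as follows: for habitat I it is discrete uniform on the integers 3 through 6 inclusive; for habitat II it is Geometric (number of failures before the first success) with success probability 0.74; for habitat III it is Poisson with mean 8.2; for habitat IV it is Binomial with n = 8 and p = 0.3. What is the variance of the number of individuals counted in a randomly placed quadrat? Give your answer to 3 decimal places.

12.965

Per component, I: μ=4.5, E[X²]=21.5; II: μ=0.351351, E[X²]=0.598247; III: μ=8.2, E[X²]=75.44; IV: μ=2.4, E[X²]=7.44.
E[X] = 0.13·4.5 + 0.25·0.351351 + 0.31·8.2 + 0.31·2.4 = 3.95884.
E[X²] = 0.13·21.5 + 0.25·0.598247 + 0.31·75.44 + 0.31·7.44 = 28.6374.
Var(X) = E[X²] − (E[X])² = 28.6374 − 15.6724 = 12.965.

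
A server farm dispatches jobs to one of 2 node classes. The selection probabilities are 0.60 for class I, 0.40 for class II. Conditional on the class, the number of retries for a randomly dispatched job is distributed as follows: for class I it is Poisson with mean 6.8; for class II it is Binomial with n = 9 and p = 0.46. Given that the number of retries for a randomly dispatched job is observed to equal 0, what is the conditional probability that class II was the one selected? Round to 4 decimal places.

0.7003

Likelihoods P(X=0 | ·): I: 0.00111378; II: 0.00390431.
Posterior ∝ prior × likelihood. Numerator for II: 0.4·0.00390431 = 0.00156172.
Normalizing constant: 0.6·0.00111378 + 0.4·0.00390431 = 0.00222999.
P(II | observation) = 0.00156172 / 0.00222999 = 0.700328.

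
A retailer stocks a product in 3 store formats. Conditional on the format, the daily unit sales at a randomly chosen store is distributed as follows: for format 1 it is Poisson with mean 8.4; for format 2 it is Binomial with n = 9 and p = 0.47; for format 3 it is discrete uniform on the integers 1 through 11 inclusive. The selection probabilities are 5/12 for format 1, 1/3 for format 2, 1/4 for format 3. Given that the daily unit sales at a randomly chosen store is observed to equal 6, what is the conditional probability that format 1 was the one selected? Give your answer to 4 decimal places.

Likelihoods P(X=6 | ·): 1: 0.109716; 2: 0.134801; 3: 0.0909091.
Posterior ∝ prior × likelihood. Numerator for 1: 0.416667·0.109716 = 0.045715.
Normalizing constant: 0.416667·0.109716 + 0.333333·0.134801 + 0.25·0.0909091 = 0.113376.
P(1 | observation) = 0.045715 / 0.113376 = 0.403216.

0.4032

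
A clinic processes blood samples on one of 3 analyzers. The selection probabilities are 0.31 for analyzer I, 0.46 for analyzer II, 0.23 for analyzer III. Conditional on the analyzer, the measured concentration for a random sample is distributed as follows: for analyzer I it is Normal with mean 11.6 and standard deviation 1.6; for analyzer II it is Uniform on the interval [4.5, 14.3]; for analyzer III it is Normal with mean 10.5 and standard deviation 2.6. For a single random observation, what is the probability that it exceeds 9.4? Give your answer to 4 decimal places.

Conditional on each analyzer, P(X > 9.4): I: 0.915434; II: 0.5; III: 0.66388.
By total probability, P(X > 9.4) = 0.31·0.915434 + 0.46·0.5 + 0.23·0.66388 = 0.666477.

0.6665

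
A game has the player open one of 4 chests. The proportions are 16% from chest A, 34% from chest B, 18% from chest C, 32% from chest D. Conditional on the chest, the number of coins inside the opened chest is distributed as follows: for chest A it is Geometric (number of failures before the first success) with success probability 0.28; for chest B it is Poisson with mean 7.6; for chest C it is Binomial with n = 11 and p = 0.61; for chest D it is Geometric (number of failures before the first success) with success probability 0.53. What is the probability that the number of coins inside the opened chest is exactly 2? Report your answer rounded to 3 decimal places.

Conditional on each chest, P(X = 2): A: 0.145152; B: 0.014453; C: 0.00427173; D: 0.117077.
By total probability, P(X = 2) = 0.16·0.145152 + 0.34·0.014453 + 0.18·0.00427173 + 0.32·0.117077 = 0.0663719.

0.066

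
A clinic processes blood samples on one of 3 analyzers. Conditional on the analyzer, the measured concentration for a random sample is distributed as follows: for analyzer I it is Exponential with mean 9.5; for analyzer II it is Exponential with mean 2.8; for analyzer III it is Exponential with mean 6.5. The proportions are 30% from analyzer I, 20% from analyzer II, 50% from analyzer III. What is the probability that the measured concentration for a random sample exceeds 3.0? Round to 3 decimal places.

Conditional on each analyzer, P(X > 3.0): I: 0.729213; II: 0.342519; III: 0.630313.
By total probability, P(X > 3.0) = 0.3·0.729213 + 0.2·0.342519 + 0.5·0.630313 = 0.602424.

0.602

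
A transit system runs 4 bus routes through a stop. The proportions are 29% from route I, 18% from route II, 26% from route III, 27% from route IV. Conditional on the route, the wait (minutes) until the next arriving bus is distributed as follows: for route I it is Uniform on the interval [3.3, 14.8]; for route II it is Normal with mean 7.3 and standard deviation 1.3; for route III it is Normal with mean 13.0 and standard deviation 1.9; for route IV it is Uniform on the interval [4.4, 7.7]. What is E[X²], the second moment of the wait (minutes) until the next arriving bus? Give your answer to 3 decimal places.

91.850

For each component E[X²] = Var + (mean)², giving I: 92.9233; II: 54.98; III: 172.61; IV: 37.51.
Overall E[X²] = 0.29·92.9233 + 0.18·54.98 + 0.26·172.61 + 0.27·37.51 = 91.8505.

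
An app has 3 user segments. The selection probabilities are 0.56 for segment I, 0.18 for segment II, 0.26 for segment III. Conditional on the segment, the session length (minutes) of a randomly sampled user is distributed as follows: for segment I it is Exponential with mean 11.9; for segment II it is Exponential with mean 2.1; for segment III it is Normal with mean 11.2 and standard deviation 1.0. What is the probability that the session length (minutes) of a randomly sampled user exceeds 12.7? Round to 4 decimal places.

0.2104

Conditional on each segment, P(X > 12.7): I: 0.343961; II: 0.00236348; III: 0.0668072.
By total probability, P(X > 12.7) = 0.56·0.343961 + 0.18·0.00236348 + 0.26·0.0668072 = 0.210413.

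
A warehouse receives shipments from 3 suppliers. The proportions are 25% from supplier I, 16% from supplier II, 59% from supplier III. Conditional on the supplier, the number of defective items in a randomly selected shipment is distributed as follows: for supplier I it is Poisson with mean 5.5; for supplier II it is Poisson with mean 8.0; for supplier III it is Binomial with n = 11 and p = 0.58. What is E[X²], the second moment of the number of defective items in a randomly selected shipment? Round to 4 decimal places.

For each component E[X²] = Var + (mean)², giving I: 35.75; II: 72; III: 43.384.
Overall E[X²] = 0.25·35.75 + 0.16·72 + 0.59·43.384 = 46.0541.

46.0541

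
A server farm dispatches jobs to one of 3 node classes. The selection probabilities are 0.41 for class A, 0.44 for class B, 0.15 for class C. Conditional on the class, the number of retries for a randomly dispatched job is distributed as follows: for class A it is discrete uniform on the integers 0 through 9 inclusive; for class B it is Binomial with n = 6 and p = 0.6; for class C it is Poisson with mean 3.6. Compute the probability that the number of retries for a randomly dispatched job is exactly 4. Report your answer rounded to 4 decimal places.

0.2065

Conditional on each class, P(X = 4): A: 0.1; B: 0.31104; C: 0.191222.
By total probability, P(X = 4) = 0.41·0.1 + 0.44·0.31104 + 0.15·0.191222 = 0.206541.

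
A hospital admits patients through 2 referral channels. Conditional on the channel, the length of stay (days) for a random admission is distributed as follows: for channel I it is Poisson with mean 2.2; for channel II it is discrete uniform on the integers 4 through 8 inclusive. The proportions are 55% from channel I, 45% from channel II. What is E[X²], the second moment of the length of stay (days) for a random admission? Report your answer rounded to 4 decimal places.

20.9720

For each component E[X²] = Var + (mean)², giving I: 7.04; II: 38.
Overall E[X²] = 0.55·7.04 + 0.45·38 = 20.972.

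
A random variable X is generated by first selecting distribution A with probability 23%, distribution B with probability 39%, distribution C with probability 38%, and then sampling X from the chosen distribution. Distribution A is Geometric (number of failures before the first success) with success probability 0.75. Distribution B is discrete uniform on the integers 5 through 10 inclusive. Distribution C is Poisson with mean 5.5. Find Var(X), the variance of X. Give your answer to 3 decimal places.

10.863

Per component, A: μ=0.333333, E[X²]=0.555556; B: μ=7.5, E[X²]=59.1667; C: μ=5.5, E[X²]=35.75.
E[X] = 0.23·0.333333 + 0.39·7.5 + 0.38·5.5 = 5.09167.
E[X²] = 0.23·0.555556 + 0.39·59.1667 + 0.38·35.75 = 36.7878.
Var(X) = E[X²] − (E[X])² = 36.7878 − 25.9251 = 10.8627.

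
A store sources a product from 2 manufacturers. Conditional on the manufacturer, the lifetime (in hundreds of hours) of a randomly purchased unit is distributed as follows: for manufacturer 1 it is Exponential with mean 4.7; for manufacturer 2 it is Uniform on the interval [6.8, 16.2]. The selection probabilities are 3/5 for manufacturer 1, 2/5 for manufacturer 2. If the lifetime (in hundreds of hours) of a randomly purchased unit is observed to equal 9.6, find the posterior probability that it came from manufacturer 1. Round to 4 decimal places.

Likelihoods f(9.6 | ·): 1: 0.0275951; 2: 0.106383.
Posterior ∝ prior × likelihood. Numerator for 1: 0.6·0.0275951 = 0.0165571.
Normalizing constant: 0.6·0.0275951 + 0.4·0.106383 = 0.0591103.
P(1 | observation) = 0.0165571 / 0.0591103 = 0.280105.

0.2801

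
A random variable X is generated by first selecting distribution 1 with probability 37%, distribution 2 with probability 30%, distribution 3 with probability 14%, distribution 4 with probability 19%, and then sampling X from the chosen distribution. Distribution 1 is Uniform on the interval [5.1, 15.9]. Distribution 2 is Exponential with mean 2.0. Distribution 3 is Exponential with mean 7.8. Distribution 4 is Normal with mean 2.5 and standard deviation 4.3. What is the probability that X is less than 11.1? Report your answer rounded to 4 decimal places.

Conditional on each component, P(X < 11.1): 1: 0.555556; 2: 0.996113; 3: 0.759029; 4: 0.97725.
By total probability, P(X < 11.1) = 0.37·0.555556 + 0.3·0.996113 + 0.14·0.759029 + 0.19·0.97725 = 0.796331.

0.7963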